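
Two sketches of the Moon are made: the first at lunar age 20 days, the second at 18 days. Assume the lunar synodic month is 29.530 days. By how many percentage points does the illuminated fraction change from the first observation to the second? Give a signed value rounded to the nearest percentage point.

+17 percentage points

First observation: θ = 360°·20/29.530 = 243.8°, so f = 0.721.
Second observation: θ = 219.4°, f = 0.886.
Δf = 0.886 − 0.721 = +0.166, i.e. +17 pp.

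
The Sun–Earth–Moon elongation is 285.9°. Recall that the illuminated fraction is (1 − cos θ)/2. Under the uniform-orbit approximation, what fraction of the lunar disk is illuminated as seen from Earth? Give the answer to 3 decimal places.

0.363

cos 285.9° = 0.274, so f = (1 − 0.274)/2 = 0.363.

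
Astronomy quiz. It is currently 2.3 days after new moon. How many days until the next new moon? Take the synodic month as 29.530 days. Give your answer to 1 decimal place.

The next new moon completes the synodic month: 29.530 − 2.3 = 27.230 days.

27.2 days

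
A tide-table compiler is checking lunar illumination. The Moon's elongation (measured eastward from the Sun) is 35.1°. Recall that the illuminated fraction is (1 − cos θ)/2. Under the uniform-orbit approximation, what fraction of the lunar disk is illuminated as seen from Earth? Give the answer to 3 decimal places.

Half-versine of 35.1°: (1 − 0.818)/2 = 0.091.

0.091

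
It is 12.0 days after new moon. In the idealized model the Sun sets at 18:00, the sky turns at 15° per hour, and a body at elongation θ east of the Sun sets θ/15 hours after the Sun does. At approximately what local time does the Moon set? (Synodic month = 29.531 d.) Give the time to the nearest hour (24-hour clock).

Elongation θ = 360° × 12.0/29.531 ≈ 146.3°.
The Moon trails the Sun by θ/15 = 146.3/15 ≈ 9.75 hours.
18:00 + 9.75 h ≈ 03:45 → 04:00 to the nearest hour.

04:00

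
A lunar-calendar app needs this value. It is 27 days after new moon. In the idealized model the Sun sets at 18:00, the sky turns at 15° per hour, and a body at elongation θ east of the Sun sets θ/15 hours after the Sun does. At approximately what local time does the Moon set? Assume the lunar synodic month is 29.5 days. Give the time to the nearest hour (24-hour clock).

The Moon has covered 27/29.5 of its cycle, so θ ≈ 360° × 27/29.5 = 329.5°.
The Moon trails the Sun by θ/15 = 329.5/15 ≈ 21.97 hours.
18:00 + 21.97 h ≈ 15:58 → 16:00 to the nearest hour.

16:00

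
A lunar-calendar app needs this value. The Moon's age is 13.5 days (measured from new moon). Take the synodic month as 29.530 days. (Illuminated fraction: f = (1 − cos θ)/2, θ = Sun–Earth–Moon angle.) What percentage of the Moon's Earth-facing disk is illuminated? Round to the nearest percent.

98%

Phase angle: θ = 360°·(13.5 d)/(29.530 d) = 164.6°.
cos 164.6° = (-0.964), so f = (1 − (-0.964))/2 = 0.982, so 98%.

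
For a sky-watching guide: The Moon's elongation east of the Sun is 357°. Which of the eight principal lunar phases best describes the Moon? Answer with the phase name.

new moon

The new moon sector spans roughly -22°–22°; 357° falls inside it.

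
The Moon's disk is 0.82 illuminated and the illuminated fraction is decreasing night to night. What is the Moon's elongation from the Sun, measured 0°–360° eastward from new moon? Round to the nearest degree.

From f = (1 − cos θ)/2: cos θ = 1 − 2×0.82 = -0.640; arccos → 129.8°.
Waning ⇒ past full, so θ = 360° − 129.8° = 230.2°.

230°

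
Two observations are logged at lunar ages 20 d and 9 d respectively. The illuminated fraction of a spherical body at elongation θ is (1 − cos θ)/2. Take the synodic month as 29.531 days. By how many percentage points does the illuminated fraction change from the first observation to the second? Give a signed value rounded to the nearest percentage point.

θ₁ = 360° × 20/29.531 = 243.8°, f₁ = (1 − cos θ₁)/2 = 0.721.
θ₂ = 360° × 9/29.531 = 109.7°, f₂ = (1 − cos θ₂)/2 = 0.669.
Change = f₂ − f₁ = -0.052 → -5 percentage points.

-5 pp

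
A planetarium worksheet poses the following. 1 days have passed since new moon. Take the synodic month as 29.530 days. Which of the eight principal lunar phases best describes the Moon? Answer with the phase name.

new moon

At 1/29.530 of the cycle, θ ≈ 12° — the new moon range.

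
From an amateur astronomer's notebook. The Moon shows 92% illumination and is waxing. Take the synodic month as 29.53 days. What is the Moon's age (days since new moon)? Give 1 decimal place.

Invert f = (1 − cos θ)/2 to get cos θ = 1 − 2(0.92) = -0.840, hence θ₀ = arccos -0.840 = 147.1°.
Before full moon the principal value applies: θ = 147.1°.
That fraction of the synodic month is 147.1/360 × 29.53 d ≈ 12.07 d.

12.1 days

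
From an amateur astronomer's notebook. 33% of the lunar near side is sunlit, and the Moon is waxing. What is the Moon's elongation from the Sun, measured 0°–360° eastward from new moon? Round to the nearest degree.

70°

From f = (1 − cos θ)/2: cos θ = 1 − 2×0.33 = 0.340; arccos → 70.1°.
Before full moon the principal value applies: θ = 70.1°.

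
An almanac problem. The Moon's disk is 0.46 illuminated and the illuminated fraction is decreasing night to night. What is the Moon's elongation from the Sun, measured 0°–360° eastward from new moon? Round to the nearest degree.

From f = (1 − cos θ)/2: cos θ = 1 − 2×0.46 = 0.080; arccos → 85.4°.
Since the Moon is past full (waning), take the reflex angle: θ = 360° − 85.4° = 274.6°.

275°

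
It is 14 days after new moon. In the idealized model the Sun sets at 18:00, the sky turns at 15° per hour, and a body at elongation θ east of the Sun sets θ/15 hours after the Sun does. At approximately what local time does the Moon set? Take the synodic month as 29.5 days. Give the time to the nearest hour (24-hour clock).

Phase angle: θ = 360°·(14 d)/(29.5 d) = 170.8°.
The Moon trails the Sun by θ/15 = 170.8/15 ≈ 11.39 hours.
18:00 + 11.39 h ≈ 05:23 → 05:00 to the nearest hour.

05:00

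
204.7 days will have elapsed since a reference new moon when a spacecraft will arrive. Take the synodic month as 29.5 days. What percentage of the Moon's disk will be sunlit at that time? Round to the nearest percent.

Reduce mod P: 204.7 − 6×29.5 = 27.70 d into the current lunation.
Phase angle: θ = 360°·(27.70 d)/(29.5 d) = 338.0°.
Illuminated fraction = (1 − cos 338.0°)/2 = (1 − 0.927)/2 ≈ 0.036, so 4%.

4%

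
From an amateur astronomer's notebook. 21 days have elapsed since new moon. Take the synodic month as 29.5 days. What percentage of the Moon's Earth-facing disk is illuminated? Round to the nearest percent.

62%

The Moon has covered 21/29.5 of its cycle, so θ ≈ 360° × 21/29.5 = 256.3°.
cos 256.3° = (-0.237), so f = (1 − (-0.237))/2 = 0.619, so 62%.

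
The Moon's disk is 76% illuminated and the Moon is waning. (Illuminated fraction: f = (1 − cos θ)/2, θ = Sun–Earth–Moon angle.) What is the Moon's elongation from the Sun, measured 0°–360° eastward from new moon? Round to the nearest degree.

239°

From f = (1 − cos θ)/2: cos θ = 1 − 2×0.76 = -0.520; arccos → 121.3°.
Since the Moon is past full (waning), take the reflex angle: θ = 360° − 121.3° = 238.7°.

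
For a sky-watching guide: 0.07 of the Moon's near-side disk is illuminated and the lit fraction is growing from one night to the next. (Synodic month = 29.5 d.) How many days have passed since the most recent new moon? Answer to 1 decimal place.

2.5 days

cos θ = 1 − 2f = 0.860, giving a principal value of 30.7°.
Before full moon the principal value applies: θ = 30.7°.
That fraction of the synodic month is 30.7/360 × 29.5 d ≈ 2.51 d.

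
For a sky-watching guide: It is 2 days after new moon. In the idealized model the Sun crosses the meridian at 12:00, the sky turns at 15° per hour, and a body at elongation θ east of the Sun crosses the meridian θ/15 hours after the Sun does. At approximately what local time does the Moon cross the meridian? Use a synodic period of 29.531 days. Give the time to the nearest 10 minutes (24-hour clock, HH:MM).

13:40

Phase angle: θ = 360°·(2 d)/(29.531 d) = 24.4°.
Delay after the Sun = 24.4° / (15°/h) ≈ 1.63 h.
12:00 + 1.625 h ≈ 13:38 → 13:40 to the nearest ten minutes.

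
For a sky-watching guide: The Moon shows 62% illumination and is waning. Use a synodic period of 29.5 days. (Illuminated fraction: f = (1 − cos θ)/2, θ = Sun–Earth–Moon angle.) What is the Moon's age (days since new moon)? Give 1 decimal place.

cos θ = 1 − 2f = -0.240, giving a principal value of 103.9°.
Since the Moon is past full (waning), take the reflex angle: θ = 360° − 103.9° = 256.1°.
That fraction of the synodic month is 256.1/360 × 29.5 d ≈ 20.99 d.

21.0 days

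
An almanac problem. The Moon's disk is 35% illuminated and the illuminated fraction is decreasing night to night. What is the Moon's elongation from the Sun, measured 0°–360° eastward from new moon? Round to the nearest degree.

287°

From f = (1 − cos θ)/2: cos θ = 1 − 2×0.35 = 0.300; arccos → 72.5°.
Waning ⇒ past full, so θ = 360° − 72.5° = 287.5°.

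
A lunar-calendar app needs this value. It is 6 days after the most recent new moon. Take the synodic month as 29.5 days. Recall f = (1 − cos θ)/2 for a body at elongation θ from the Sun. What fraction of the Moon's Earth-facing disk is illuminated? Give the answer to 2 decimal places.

The Moon has covered 6/29.5 of its cycle, so θ ≈ 360° × 6/29.5 = 73.2°.
cos 73.2° = 0.289, so f = (1 − 0.289)/2 = 0.356.

0.36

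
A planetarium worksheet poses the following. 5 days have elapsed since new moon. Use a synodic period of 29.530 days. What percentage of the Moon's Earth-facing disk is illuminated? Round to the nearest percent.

Elongation θ = 360° × 5/29.530 ≈ 61.0°.
cos 61.0° = 0.485, so f = (1 − 0.485)/2 = 0.257, so 26%.

26%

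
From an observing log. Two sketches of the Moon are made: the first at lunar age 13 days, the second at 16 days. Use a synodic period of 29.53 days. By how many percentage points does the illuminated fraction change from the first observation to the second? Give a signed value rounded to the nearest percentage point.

First observation: θ = 360°·13/29.53 = 158.5°, so f = 0.965.
Second observation: θ = 195.1°, f = 0.983.
Δf = 0.983 − 0.965 = +0.018, i.e. +2 pp.

+2 percentage points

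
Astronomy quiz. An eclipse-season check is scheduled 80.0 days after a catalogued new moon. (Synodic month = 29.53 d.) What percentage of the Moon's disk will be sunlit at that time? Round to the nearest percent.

Reduce mod P: 80.0 − 2×29.53 = 20.94 d into the current lunation.
Phase angle: θ = 360°·(20.94 d)/(29.53 d) = 255.3°.
Illuminated fraction = (1 − cos 255.3°)/2 = (1 − (-0.254))/2 ≈ 0.627, so 63%.

63%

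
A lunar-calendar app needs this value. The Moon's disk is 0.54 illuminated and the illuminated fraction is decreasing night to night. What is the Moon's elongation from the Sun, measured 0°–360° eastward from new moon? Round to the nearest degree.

cos θ = 1 − 2f = -0.080, giving a principal value of 94.6°.
Since the Moon is past full (waning), take the reflex angle: θ = 360° − 94.6° = 265.4°.

265°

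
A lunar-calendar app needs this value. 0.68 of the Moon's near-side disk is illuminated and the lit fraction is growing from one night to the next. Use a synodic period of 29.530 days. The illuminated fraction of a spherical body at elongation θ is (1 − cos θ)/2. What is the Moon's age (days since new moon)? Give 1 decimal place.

9.1 days

cos θ = 1 − 2f = -0.360, giving a principal value of 111.1°.
Before full moon the principal value applies: θ = 111.1°.
At 360°/29.530 d per day, 111.1° corresponds to 9.11 days.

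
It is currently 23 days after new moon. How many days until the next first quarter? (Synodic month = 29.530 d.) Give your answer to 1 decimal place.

13.9 days

First quarter occurs at elongation 90°, i.e. at age 29.530 × 90/360 = 7.383 d.
Already past this cycle's first quarter; the next is at 7.383 + 29.530 = 36.913 d, so 36.913 − 23 = 13.913 days.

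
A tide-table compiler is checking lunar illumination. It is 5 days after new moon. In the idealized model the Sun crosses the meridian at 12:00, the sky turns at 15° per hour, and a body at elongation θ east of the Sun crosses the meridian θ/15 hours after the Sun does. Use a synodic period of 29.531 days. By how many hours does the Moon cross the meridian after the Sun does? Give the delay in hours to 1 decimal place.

Phase angle: θ = 360°·(5 d)/(29.531 d) = 61.0°.
Delay after the Sun = 61.0° / (15°/h) ≈ 4.06 h.
So the Moon crosses the meridian 4.06 h after the Sun.

4.1 h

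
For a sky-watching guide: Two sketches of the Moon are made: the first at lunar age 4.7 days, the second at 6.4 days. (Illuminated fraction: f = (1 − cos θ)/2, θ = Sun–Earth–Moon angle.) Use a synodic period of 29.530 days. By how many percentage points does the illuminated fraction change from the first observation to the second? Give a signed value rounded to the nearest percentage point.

+17 percentage points

θ₁ = 360° × 4.7/29.530 = 57.3°, f₁ = (1 − cos θ₁)/2 = 0.230.
θ₂ = 360° × 6.4/29.530 = 78.0°, f₂ = (1 − cos θ₂)/2 = 0.396.
Change = f₂ − f₁ = +0.166 → +17 percentage points.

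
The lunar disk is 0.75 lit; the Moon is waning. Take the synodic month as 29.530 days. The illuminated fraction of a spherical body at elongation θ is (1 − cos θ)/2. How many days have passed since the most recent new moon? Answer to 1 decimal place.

19.7 days

cos θ = 1 − 2f = -0.500, giving a principal value of 120.0°.
Waning ⇒ past full, so θ = 360° − 120.0° = 240.0°.
At 360°/29.530 d per day, 240.0° corresponds to 19.69 days.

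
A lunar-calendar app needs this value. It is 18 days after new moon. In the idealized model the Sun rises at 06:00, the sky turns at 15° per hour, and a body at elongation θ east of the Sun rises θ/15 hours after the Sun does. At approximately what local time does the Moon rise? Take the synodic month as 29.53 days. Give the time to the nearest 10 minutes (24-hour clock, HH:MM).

Phase angle: θ = 360°·(18 d)/(29.53 d) = 219.4°.
At 15° of sky rotation per hour, 219.4° corresponds to a 14.63 h lag.
06:00 + 14.629 h ≈ 20:38 → 20:40 to the nearest ten minutes.

20:40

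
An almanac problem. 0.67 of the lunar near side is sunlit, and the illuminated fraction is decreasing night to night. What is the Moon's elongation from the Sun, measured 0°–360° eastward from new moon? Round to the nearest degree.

cos θ = 1 − 2f = -0.340, giving a principal value of 109.9°.
Since the Moon is past full (waning), take the reflex angle: θ = 360° − 109.9° = 250.1°.

250°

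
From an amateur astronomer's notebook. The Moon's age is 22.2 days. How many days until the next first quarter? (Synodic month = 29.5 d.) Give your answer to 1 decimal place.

14.7 days

First quarter is 0.25 of the way through the cycle: age 0.25 × 29.5 = 7.375 d.
Already past this cycle's first quarter; the next is at 7.375 + 29.5 = 36.875 d, so 36.875 − 22.2 = 14.675 days.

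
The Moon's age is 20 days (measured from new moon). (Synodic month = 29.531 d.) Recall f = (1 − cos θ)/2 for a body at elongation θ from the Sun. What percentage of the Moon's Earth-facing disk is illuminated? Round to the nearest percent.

Elongation θ = 360° × 20/29.531 ≈ 243.8°.
Illuminated fraction = (1 − cos 243.8°)/2 = (1 − (-0.441))/2 ≈ 0.721, so 72%.

72%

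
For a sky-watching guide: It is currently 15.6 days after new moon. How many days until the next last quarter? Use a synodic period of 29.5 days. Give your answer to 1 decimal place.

Last quarter is 0.75 of the way through the cycle: age 0.75 × 29.5 = 22.125 d.
That is 22.125 − 15.6 = 6.525 days ahead.

6.5 days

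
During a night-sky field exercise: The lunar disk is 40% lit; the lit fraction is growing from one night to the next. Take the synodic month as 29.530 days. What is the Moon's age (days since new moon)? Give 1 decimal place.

6.4 days

From f = (1 − cos θ)/2: cos θ = 1 − 2×0.40 = 0.200; arccos → 78.5°.
Before full moon the principal value applies: θ = 78.5°.
That fraction of the synodic month is 78.5/360 × 29.530 d ≈ 6.44 d.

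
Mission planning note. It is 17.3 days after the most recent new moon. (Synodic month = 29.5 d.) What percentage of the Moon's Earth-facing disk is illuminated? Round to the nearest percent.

93%

Phase angle: θ = 360°·(17.3 d)/(29.5 d) = 211.1°.
cos 211.1° = (-0.856), so f = (1 − (-0.856))/2 = 0.928, so 93%.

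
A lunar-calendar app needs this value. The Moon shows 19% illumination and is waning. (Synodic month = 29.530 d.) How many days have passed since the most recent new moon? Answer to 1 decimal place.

Invert f = (1 − cos θ)/2 to get cos θ = 1 − 2(0.19) = 0.620, hence θ₀ = arccos 0.620 = 51.7°.
A waning Moon lies in 180°–360°, so θ = 360° − 51.7° = 308.3°.
At 360°/29.530 d per day, 308.3° corresponds to 25.29 days.

25.3 days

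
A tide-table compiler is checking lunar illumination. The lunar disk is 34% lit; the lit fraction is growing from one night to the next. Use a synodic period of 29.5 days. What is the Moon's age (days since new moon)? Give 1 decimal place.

5.8 days

cos θ = 1 − 2f = 0.320, giving a principal value of 71.3°.
Before full moon the principal value applies: θ = 71.3°.
At 360°/29.5 d per day, 71.3° corresponds to 5.85 days.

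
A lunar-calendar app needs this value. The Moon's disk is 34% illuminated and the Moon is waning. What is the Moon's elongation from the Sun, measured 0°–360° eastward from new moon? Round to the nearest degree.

cos θ = 1 − 2f = 0.320, giving a principal value of 71.3°.
A waning Moon lies in 180°–360°, so θ = 360° − 71.3° = 288.7°.

289°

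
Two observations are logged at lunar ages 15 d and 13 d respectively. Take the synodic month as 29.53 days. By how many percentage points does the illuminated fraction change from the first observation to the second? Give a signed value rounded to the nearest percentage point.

-3 pp

θ₁ = 360° × 15/29.53 = 182.9°, f₁ = (1 − cos θ₁)/2 = 0.999.
θ₂ = 360° × 13/29.53 = 158.5°, f₂ = (1 − cos θ₂)/2 = 0.965.
Change = f₂ − f₁ = -0.034 → -3 percentage points.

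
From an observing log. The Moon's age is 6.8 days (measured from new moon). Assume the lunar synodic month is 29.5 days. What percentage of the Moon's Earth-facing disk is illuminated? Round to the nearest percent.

44%

The Moon has covered 6.8/29.5 of its cycle, so θ ≈ 360° × 6.8/29.5 = 83.0°.
Illuminated fraction = (1 − cos 83.0°)/2 = (1 − 0.122)/2 ≈ 0.439, so 44%.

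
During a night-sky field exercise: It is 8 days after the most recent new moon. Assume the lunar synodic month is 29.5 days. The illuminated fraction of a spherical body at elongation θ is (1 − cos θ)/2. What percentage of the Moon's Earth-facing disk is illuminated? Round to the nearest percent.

The Moon has covered 8/29.5 of its cycle, so θ ≈ 360° × 8/29.5 = 97.6°.
With cos θ = (-0.133), the lit fraction is (1 − (-0.133))/2 ≈ 0.566, so 57%.

57%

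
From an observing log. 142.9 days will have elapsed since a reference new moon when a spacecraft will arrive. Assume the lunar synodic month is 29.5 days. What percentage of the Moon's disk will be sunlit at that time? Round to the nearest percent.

22%

142.9/29.5 = 4.844 lunations, so 4 complete cycles and 24.90 d into the next.
Elongation θ = 360° × 24.90/29.5 ≈ 303.9°.
Illuminated fraction = (1 − cos 303.9°)/2 = (1 − 0.557)/2 ≈ 0.221, so 22%.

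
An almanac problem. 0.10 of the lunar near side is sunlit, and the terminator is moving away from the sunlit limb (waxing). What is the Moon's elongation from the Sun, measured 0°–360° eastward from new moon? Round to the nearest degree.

37°

Invert f = (1 − cos θ)/2 to get cos θ = 1 − 2(0.10) = 0.800, hence θ₀ = arccos 0.800 = 36.9°.
Before full moon the principal value applies: θ = 36.9°.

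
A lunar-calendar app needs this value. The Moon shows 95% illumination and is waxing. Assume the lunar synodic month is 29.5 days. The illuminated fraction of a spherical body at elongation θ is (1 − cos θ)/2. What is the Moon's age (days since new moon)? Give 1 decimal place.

12.6 days

cos θ = 1 − 2f = -0.900, giving a principal value of 154.2°.
The Moon is waxing (0°–180°), so θ = 154.2° directly.
At 360°/29.5 d per day, 154.2° corresponds to 12.63 days.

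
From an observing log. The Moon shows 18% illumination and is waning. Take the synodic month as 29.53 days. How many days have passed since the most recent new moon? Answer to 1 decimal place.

25.4 days

Invert f = (1 − cos θ)/2 to get cos θ = 1 − 2(0.18) = 0.640, hence θ₀ = arccos 0.640 = 50.2°.
A waning Moon lies in 180°–360°, so θ = 360° − 50.2° = 309.8°.
That fraction of the synodic month is 309.8/360 × 29.53 d ≈ 25.41 d.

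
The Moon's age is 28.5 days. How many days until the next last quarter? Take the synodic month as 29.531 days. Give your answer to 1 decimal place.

Last quarter is 0.75 of the way through the cycle: age 0.75 × 29.531 = 22.148 d.
This lunation's last quarter (22.148 d) has passed, so add one period: 51.679 − 28.5 = 23.179 days.

23.2 days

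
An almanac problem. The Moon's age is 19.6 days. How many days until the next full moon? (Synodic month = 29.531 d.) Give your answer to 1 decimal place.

Full moon is 0.5 of the way through the cycle: age 0.5 × 29.531 = 14.765 d.
Already past this cycle's full moon; the next is at 14.765 + 29.531 = 44.296 d, so 44.296 − 19.6 = 24.696 days.

24.7 days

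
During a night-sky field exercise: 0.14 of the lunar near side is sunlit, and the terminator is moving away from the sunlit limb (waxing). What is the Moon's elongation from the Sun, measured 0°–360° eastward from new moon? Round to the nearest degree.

Invert f = (1 − cos θ)/2 to get cos θ = 1 − 2(0.14) = 0.720, hence θ₀ = arccos 0.720 = 43.9°.
Waxing ⇒ before full, so θ = 43.9°.

44°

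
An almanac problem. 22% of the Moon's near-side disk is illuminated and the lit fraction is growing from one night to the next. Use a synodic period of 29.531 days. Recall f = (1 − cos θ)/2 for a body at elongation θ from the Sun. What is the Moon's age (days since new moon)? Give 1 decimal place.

From f = (1 − cos θ)/2: cos θ = 1 − 2×0.22 = 0.560; arccos → 55.9°.
Before full moon the principal value applies: θ = 55.9°.
That fraction of the synodic month is 55.9/360 × 29.531 d ≈ 4.59 d.

4.6 days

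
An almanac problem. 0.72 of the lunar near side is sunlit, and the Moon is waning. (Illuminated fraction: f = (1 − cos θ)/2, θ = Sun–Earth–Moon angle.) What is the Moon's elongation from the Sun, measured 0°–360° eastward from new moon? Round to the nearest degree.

244°

cos θ = 1 − 2f = -0.440, giving a principal value of 116.1°.
A waning Moon lies in 180°–360°, so θ = 360° − 116.1° = 243.9°.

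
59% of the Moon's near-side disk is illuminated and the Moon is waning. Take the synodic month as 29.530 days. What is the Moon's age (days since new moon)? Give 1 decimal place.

21.3 days

From f = (1 − cos θ)/2: cos θ = 1 − 2×0.59 = -0.180; arccos → 100.4°.
A waning Moon lies in 180°–360°, so θ = 360° − 100.4° = 259.6°.
That fraction of the synodic month is 259.6/360 × 29.530 d ≈ 21.30 d.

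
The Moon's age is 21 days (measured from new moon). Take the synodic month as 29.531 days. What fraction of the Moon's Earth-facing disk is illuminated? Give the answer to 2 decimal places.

The Moon has covered 21/29.531 of its cycle, so θ ≈ 360° × 21/29.531 = 256.0°.
cos 256.0° = (-0.242), so f = (1 − (-0.242))/2 = 0.621.

0.62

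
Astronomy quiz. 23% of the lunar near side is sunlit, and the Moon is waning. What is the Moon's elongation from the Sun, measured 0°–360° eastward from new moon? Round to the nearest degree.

From f = (1 − cos θ)/2: cos θ = 1 − 2×0.23 = 0.540; arccos → 57.3°.
A waning Moon lies in 180°–360°, so θ = 360° − 57.3° = 302.7°.

303°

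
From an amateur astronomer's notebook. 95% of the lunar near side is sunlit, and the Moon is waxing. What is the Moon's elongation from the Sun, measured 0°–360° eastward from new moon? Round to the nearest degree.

154°

From f = (1 − cos θ)/2: cos θ = 1 − 2×0.95 = -0.900; arccos → 154.2°.
The Moon is waxing (0°–180°), so θ = 154.2° directly.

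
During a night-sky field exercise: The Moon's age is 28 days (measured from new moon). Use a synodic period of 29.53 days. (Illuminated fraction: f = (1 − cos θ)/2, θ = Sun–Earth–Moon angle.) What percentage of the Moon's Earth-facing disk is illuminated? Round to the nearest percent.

3%

Phase angle: θ = 360°·(28 d)/(29.53 d) = 341.3°.
cos 341.3° = 0.947, so f = (1 − 0.947)/2 = 0.026, so 3%.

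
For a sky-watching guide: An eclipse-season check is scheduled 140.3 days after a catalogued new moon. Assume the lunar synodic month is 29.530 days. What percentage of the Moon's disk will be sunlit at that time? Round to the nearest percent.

50%

Reduce mod P: 140.3 − 4×29.530 = 22.18 d into the current lunation.
Elongation θ = 360° × 22.18/29.530 ≈ 270.4°.
cos 270.4° = 0.007, so f = (1 − 0.007)/2 = 0.497, so 50%.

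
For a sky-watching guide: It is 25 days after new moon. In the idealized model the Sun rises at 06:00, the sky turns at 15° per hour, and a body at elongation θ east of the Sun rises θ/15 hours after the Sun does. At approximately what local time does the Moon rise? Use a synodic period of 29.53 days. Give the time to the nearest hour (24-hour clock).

Elongation θ = 360° × 25/29.53 ≈ 304.8°.
Delay after the Sun = 304.8° / (15°/h) ≈ 20.32 h.
06:00 + 20.32 h ≈ 02:19 → 02:00 to the nearest hour.

02:00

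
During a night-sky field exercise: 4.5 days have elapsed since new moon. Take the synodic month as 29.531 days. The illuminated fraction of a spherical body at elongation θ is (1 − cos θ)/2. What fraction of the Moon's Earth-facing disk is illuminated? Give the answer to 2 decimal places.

0.21

The Moon has covered 4.5/29.531 of its cycle, so θ ≈ 360° × 4.5/29.531 = 54.9°.
cos 54.9° = 0.576, so f = (1 − 0.576)/2 = 0.212.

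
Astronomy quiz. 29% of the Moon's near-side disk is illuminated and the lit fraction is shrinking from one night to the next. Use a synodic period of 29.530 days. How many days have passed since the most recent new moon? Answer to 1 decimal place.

From f = (1 − cos θ)/2: cos θ = 1 − 2×0.29 = 0.420; arccos → 65.2°.
Waning ⇒ past full, so θ = 360° − 65.2° = 294.8°.
That fraction of the synodic month is 294.8/360 × 29.530 d ≈ 24.18 d.

24.2 days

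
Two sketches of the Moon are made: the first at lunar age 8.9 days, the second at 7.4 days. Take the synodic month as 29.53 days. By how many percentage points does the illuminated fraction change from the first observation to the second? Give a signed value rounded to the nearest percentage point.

First observation: θ = 360°·8.9/29.53 = 108.5°, so f = 0.659.
Second observation: θ = 90.2°, f = 0.502.
Δf = 0.502 − 0.659 = -0.157, i.e. -16 pp.

-16 pp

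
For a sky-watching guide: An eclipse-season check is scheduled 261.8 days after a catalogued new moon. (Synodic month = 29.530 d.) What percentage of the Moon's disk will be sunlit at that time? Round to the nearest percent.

17%

261.8/29.530 = 8.866 lunations, so 8 complete cycles and 25.56 d into the next.
Phase angle: θ = 360°·(25.56 d)/(29.530 d) = 311.6°.
Illuminated fraction = (1 − cos 311.6°)/2 = (1 − 0.664)/2 ≈ 0.168, so 17%.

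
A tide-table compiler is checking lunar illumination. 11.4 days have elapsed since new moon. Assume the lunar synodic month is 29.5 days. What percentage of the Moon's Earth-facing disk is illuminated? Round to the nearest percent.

The Moon has covered 11.4/29.5 of its cycle, so θ ≈ 360° × 11.4/29.5 = 139.1°.
With cos θ = (-0.756), the lit fraction is (1 − (-0.756))/2 ≈ 0.878, so 88%.

88%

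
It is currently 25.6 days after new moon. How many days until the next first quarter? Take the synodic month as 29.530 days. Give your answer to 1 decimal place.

First quarter occurs at elongation 90°, i.e. at age 29.530 × 90/360 = 7.383 d.
This lunation's first quarter (7.383 d) has passed, so add one period: 36.913 − 25.6 = 11.312 days.

11.3 days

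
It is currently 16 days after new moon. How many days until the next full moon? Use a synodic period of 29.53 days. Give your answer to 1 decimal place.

28.3 days

Full moon occurs at elongation 180°, i.e. at age 29.53 × 180/360 = 14.765 d.
This lunation's full moon (14.765 d) has passed, so add one period: 44.295 − 16 = 28.295 days.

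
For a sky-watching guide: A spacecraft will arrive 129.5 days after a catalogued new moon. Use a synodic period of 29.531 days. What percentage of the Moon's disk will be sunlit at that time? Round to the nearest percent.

129.5 d spans 4 complete synodic months (4 × 29.531 = 118.12 d) plus 11.38 d.
Elongation θ = 360° × 11.38/29.531 ≈ 138.7°.
With cos θ = (-0.751), the lit fraction is (1 − (-0.751))/2 ≈ 0.876, so 88%.

88%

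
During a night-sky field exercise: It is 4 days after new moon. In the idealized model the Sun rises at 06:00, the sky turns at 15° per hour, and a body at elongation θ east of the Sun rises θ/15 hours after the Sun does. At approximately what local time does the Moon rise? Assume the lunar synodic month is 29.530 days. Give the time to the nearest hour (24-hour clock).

Elongation θ = 360° × 4/29.530 ≈ 48.8°.
At 15° of sky rotation per hour, 48.8° corresponds to a 3.25 h lag.
06:00 + 3.25 h ≈ 09:15 → 09:00 to the nearest hour.

09:00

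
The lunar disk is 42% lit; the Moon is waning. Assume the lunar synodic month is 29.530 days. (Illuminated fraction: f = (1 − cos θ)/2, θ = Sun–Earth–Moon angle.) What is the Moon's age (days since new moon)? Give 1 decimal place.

Invert f = (1 − cos θ)/2 to get cos θ = 1 − 2(0.42) = 0.160, hence θ₀ = arccos 0.160 = 80.8°.
Waning ⇒ past full, so θ = 360° − 80.8° = 279.2°.
Age = 29.530 × 279.2°/360° ≈ 22.90 days.

22.9 days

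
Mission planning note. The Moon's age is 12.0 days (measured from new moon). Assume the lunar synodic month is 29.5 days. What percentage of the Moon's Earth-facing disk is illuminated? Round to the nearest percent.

Elongation θ = 360° × 12.0/29.5 ≈ 146.4°.
Illuminated fraction = (1 − cos 146.4°)/2 = (1 − (-0.833))/2 ≈ 0.917, so 92%.

92%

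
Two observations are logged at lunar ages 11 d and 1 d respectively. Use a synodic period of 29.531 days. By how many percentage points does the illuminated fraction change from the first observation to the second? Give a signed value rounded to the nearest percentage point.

First observation: θ = 360°·11/29.531 = 134.1°, so f = 0.848.
Second observation: θ = 12.2°, f = 0.011.
Δf = 0.011 − 0.848 = -0.837, i.e. -84 pp.

-84 pp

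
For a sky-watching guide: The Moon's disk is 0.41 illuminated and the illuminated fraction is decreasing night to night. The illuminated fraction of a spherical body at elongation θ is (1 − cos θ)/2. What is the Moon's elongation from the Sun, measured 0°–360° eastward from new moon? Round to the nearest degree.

280°

From f = (1 − cos θ)/2: cos θ = 1 − 2×0.41 = 0.180; arccos → 79.6°.
Waning ⇒ past full, so θ = 360° − 79.6° = 280.4°.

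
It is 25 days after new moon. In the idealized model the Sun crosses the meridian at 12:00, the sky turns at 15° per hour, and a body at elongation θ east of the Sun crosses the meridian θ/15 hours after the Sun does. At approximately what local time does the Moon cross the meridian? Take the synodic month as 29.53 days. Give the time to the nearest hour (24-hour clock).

08:00

The Moon has covered 25/29.53 of its cycle, so θ ≈ 360° × 25/29.53 = 304.8°.
At 15° of sky rotation per hour, 304.8° corresponds to a 20.32 h lag.
12:00 + 20.32 h ≈ 08:19 → 08:00 to the nearest hour.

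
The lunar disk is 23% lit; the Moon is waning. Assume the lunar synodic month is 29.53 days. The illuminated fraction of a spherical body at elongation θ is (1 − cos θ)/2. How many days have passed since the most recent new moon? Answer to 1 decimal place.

24.8 days

Invert f = (1 − cos θ)/2 to get cos θ = 1 − 2(0.23) = 0.540, hence θ₀ = arccos 0.540 = 57.3°.
A waning Moon lies in 180°–360°, so θ = 360° − 57.3° = 302.7°.
That fraction of the synodic month is 302.7/360 × 29.53 d ≈ 24.83 d.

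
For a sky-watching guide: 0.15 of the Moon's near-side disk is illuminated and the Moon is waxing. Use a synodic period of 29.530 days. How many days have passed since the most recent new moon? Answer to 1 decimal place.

3.7 days

cos θ = 1 − 2f = 0.700, giving a principal value of 45.6°.
Waxing ⇒ before full, so θ = 45.6°.
That fraction of the synodic month is 45.6/360 × 29.530 d ≈ 3.74 d.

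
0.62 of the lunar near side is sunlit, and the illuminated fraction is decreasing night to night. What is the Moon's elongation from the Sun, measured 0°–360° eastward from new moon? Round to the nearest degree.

256°

Invert f = (1 − cos θ)/2 to get cos θ = 1 − 2(0.62) = -0.240, hence θ₀ = arccos -0.240 = 103.9°.
Since the Moon is past full (waning), take the reflex angle: θ = 360° − 103.9° = 256.1°.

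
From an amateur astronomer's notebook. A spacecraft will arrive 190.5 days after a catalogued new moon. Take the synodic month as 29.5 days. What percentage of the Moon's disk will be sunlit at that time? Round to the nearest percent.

190.5 d spans 6 complete synodic months (6 × 29.5 = 177.00 d) plus 13.50 d.
The Moon has covered 13.50/29.5 of its cycle, so θ ≈ 360° × 13.50/29.5 = 164.7°.
With cos θ = (-0.965), the lit fraction is (1 − (-0.965))/2 ≈ 0.982, so 98%.

98%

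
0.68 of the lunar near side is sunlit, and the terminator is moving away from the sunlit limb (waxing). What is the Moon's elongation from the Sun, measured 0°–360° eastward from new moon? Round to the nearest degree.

cos θ = 1 − 2f = -0.360, giving a principal value of 111.1°.
The Moon is waxing (0°–180°), so θ = 111.1° directly.

111°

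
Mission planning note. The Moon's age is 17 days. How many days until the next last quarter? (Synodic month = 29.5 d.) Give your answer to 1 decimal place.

Last quarter is 0.75 of the way through the cycle: age 0.75 × 29.5 = 22.125 d.
That is 22.125 − 17 = 5.125 days ahead.

5.1 days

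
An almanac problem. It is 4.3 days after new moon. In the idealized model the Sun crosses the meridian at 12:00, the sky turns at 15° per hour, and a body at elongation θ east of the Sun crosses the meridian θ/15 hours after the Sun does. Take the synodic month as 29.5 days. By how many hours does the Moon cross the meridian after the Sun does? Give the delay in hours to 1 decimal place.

Phase angle: θ = 360°·(4.3 d)/(29.5 d) = 52.5°.
At 15° of sky rotation per hour, 52.5° corresponds to a 3.50 h lag.
So the Moon crosses the meridian 3.50 h after the Sun.

3.5 h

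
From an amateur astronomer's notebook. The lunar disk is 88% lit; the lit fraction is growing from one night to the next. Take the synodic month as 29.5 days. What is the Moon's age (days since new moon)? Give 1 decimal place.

11.4 days

cos θ = 1 − 2f = -0.760, giving a principal value of 139.5°.
Waxing ⇒ before full, so θ = 139.5°.
That fraction of the synodic month is 139.5/360 × 29.5 d ≈ 11.43 d.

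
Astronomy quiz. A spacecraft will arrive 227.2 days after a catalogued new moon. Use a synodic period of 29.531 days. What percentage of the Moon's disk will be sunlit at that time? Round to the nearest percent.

227.2/29.531 = 7.694 lunations, so 7 complete cycles and 20.48 d into the next.
The Moon has covered 20.48/29.531 of its cycle, so θ ≈ 360° × 20.48/29.531 = 249.7°.
Illuminated fraction = (1 − cos 249.7°)/2 = (1 − (-0.347))/2 ≈ 0.673, so 67%.

67%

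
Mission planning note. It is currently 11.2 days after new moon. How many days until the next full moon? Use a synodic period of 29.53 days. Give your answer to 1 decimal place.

3.6 days

Full moon is 0.5 of the way through the cycle: age 0.5 × 29.53 = 14.765 d.
So 3.565 days remain (14.765 − 11.2).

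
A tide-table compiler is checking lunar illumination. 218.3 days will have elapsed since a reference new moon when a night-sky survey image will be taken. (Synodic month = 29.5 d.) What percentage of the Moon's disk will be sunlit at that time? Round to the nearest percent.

218.3 d spans 7 complete synodic months (7 × 29.5 = 206.50 d) plus 11.80 d.
Phase angle: θ = 360°·(11.80 d)/(29.5 d) = 144.0°.
With cos θ = (-0.809), the lit fraction is (1 − (-0.809))/2 ≈ 0.905, so 90%.

90%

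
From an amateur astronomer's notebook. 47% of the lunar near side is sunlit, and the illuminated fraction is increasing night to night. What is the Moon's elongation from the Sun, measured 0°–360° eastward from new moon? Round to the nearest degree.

Invert f = (1 − cos θ)/2 to get cos θ = 1 − 2(0.47) = 0.060, hence θ₀ = arccos 0.060 = 86.6°.
The Moon is waxing (0°–180°), so θ = 86.6° directly.

87°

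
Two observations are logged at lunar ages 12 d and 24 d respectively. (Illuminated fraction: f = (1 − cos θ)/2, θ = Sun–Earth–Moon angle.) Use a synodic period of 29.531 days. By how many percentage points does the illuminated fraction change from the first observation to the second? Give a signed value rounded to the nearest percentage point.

First observation: θ = 360°·12/29.531 = 146.3°, so f = 0.916.
Second observation: θ = 292.6°, f = 0.308.
Δf = 0.308 − 0.916 = -0.608, i.e. -61 pp.

-61 pp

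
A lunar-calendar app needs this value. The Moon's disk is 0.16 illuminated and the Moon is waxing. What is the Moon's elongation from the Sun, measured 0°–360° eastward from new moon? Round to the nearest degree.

47°

Invert f = (1 − cos θ)/2 to get cos θ = 1 − 2(0.16) = 0.680, hence θ₀ = arccos 0.680 = 47.2°.
Before full moon the principal value applies: θ = 47.2°.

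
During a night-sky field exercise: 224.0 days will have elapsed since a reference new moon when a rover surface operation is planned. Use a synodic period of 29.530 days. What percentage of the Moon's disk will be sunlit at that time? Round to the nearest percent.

93%

224.0/29.530 = 7.586 lunations, so 7 complete cycles and 17.29 d into the next.
Phase angle: θ = 360°·(17.29 d)/(29.530 d) = 210.8°.
Illuminated fraction = (1 − cos 210.8°)/2 = (1 − (-0.859))/2 ≈ 0.930, so 93%.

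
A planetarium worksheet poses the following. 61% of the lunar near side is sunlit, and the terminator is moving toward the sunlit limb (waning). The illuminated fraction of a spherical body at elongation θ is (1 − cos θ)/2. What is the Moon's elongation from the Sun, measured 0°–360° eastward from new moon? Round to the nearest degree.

From f = (1 − cos θ)/2: cos θ = 1 − 2×0.61 = -0.220; arccos → 102.7°.
A waning Moon lies in 180°–360°, so θ = 360° − 102.7° = 257.3°.

257°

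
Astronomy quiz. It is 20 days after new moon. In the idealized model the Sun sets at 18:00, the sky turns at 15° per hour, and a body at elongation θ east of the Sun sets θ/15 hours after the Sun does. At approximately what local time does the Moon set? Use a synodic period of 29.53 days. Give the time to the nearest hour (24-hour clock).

The Moon has covered 20/29.53 of its cycle, so θ ≈ 360° × 20/29.53 = 243.8°.
At 15° of sky rotation per hour, 243.8° corresponds to a 16.25 h lag.
18:00 + 16.25 h ≈ 10:15 → 10:00 to the nearest hour.

10:00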